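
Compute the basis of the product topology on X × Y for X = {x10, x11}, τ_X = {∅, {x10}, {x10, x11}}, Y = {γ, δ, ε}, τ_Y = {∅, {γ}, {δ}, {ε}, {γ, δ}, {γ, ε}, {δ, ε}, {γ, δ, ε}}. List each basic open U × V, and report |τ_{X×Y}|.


Basis B = {∅ × ∅, {x10} × {γ}, {x10} × {δ}, {x10} × {ε}, {x10} × {γ, δ}, {x10} × {γ, ε}, {x10, x11} × {γ}, {x10} × {δ, ε}, {x10, x11} × {δ}, {x10, x11} × {ε}, {x10} × {γ, δ, ε}, {x10, x11} × {γ, δ}, {x10, x11} × {γ, ε}, {x10, x11} × {δ, ε}, {x10, x11} × {γ, δ, ε}}; |τ_{X×Y}| = 27.

Enumerate products U × V with U ∈ τ_X, V ∈ τ_Y (deduplicated):
  ∅ × ∅ = {} (∅)
  {x10} × {γ} = {(x10,γ)}
  {x10} × {δ} = {(x10,δ)}
  {x10} × {ε} = {(x10,ε)}
  {x10} × {γ, δ} = {(x10,γ), (x10,δ)}
  {x10} × {γ, ε} = {(x10,γ), (x10,ε)}
  {x10, x11} × {γ} = {(x10,γ), (x11,γ)}
  {x10} × {δ, ε} = {(x10,δ), (x10,ε)}
  {x10, x11} × {δ} = {(x10,δ), (x11,δ)}
  {x10, x11} × {ε} = {(x10,ε), (x11,ε)}
  {x10} × {γ, δ, ε} = {(x10,γ), (x10,δ), (x10,ε)}
  {x10, x11} × {γ, δ} = {(x10,γ), (x10,δ), (x11,γ), (x11,δ)}
  {x10, x11} × {γ, ε} = {(x10,γ), (x10,ε), (x11,γ), (x11,ε)}
  {x10, x11} × {δ, ε} = {(x10,δ), (x10,ε), (x11,δ), (x11,ε)}
  {x10, x11} × {γ, δ, ε} = {(x10,γ), (x10,δ), (x10,ε), (x11,γ), (x11,δ), (x11,ε)}
These 15 distinct sets form the basis B.
Close under arbitrary unions to get τ_{X×Y}; counting gives |τ_{X×Y}| = 27.


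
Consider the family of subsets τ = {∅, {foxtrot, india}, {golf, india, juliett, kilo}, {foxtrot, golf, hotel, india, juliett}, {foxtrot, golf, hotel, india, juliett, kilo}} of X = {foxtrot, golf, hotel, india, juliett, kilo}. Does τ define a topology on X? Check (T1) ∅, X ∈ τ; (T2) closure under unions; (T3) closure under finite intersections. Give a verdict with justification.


τ is NOT a topology on X.

Axiom (T1): ∅ ∈ τ? Yes; X ∈ τ? Yes.
Axiom (T2/T3): check pairwise unions and intersections of members of τ.
Counterexample for (T3): {foxtrot, india} ∩ {golf, india, juliett, kilo} = {india} ∉ τ. Therefore τ is NOT a topology.


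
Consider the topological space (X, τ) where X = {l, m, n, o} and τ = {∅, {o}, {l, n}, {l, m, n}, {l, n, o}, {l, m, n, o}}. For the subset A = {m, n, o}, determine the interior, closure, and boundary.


int(A) = {o}, cl(A) = {l, m, n, o}, ∂A = {l, m, n}.

Closed sets in (X, τ) are complements of opens:
  closed(X, τ) = {∅, {m}, {o}, {m, o}, {l, m, n}, {l, m, n, o}}.
int(A) = ⋃ {U ∈ τ : U ⊆ A}. Opens contained in A: ∅, {o}.
Taking the union of these: int(A) = {o}.
cl(A) = ⋂ {C closed : A ⊆ C}. Closed sets containing A: {l, m, n, o}.
Intersecting these: cl(A) = {l, m, n, o}.
∂A = cl(A) ∖ int(A) = {l, m, n, o} ∖ {o} = {l, m, n}.


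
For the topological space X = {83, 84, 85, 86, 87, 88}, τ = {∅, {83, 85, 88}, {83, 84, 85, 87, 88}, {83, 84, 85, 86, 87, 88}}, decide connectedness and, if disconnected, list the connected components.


(X, τ) is connected.

Find clopen sets (U ∈ τ with X ∖ U ∈ τ):
  U = ∅, X ∖ U = {83, 84, 85, 86, 87, 88} — both open, so U is clopen.
  U = {83, 84, 85, 86, 87, 88}, X ∖ U = ∅ — both open, so U is clopen.
Only trivial clopens (∅ and X) exist, so (X, τ) is connected.
Compute connected components by grouping points that agree on all clopens:
  component: {83, 84, 85, 86, 87, 88}


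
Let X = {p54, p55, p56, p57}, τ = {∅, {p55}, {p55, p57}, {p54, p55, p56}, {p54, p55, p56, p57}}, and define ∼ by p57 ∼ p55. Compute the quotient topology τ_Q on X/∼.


X/∼ = {[p54], [p55=p57], [p56]}; |τ_Q| = 3.

Equivalence classes: [p54], [p55=p57], [p56].
Quotient map π: X → X/∼ sends p54 ↦ [p54], p55 ↦ [p55=p57], p56 ↦ [p56], p57 ↦ [p55=p57].
For each subset V ⊆ X/∼, compute π^{-1}(V) ⊆ X and check whether π^{-1}(V) ∈ τ. V is open in τ_Q iff π^{-1}(V) ∈ τ.
  V = {}: π^{-1}(V) = ∅ ∈ τ ✓.
  V = {[p54]}: π^{-1}(V) = {p54} ∉ τ ✗.
  V = {[p55=p57]}: π^{-1}(V) = {p55, p57} ∈ τ ✓.
  V = {[p54], [p55=p57]}: π^{-1}(V) = {p54, p55, p57} ∉ τ ✗.
  V = {[p56]}: π^{-1}(V) = {p56} ∉ τ ✗.
  V = {[p54], [p56]}: π^{-1}(V) = {p54, p56} ∉ τ ✗.
  V = {[p55=p57], [p56]}: π^{-1}(V) = {p55, p56, p57} ∉ τ ✗.
  V = {[p54], [p55=p57], [p56]}: π^{-1}(V) = {p54, p55, p56, p57} ∈ τ ✓.
Open sets in the quotient: τ_Q = {{}, {[p55=p57]}, {[p54], [p55=p57], [p56]}} (3 elements).


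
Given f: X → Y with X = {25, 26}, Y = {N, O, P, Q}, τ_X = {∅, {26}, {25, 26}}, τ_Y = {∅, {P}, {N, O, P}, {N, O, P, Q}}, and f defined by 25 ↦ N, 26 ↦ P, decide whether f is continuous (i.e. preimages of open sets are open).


f IS continuous.

Compute f^{-1}(U) for each U ∈ τ_Y:
  U = ∅: f^{-1}(U) = ∅ ∈ τ_X ✓.
  U = {P}: f^{-1}(U) = {26} ∈ τ_X ✓.
  U = {N, O, P}: f^{-1}(U) = {25, 26} ∈ τ_X ✓.
  U = {N, O, P, Q}: f^{-1}(U) = {25, 26} ∈ τ_X ✓.
Every preimage lies in τ_X, so f IS continuous.


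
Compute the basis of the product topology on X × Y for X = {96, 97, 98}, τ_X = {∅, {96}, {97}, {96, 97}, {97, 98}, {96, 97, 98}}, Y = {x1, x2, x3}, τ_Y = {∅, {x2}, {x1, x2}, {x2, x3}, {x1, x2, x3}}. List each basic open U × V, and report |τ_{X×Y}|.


Basis B = {∅ × ∅, {96} × {x2}, {97} × {x2}, {96} × {x1, x2}, {96} × {x2, x3}, {96, 97} × {x2}, {97} × {x1, x2}, {97} × {x2, x3}, {97, 98} × {x2}, {96} × {x1, x2, x3}, {96, 97, 98} × {x2}, {97} × {x1, x2, x3}, {96, 97} × {x1, x2}, {96, 97} × {x2, x3}, {97, 98} × {x1, x2}, {97, 98} × {x2, x3}, {96, 97} × {x1, x2, x3}, {96, 97, 98} × {x1, x2}, {96, 97, 98} × {x2, x3}, {97, 98} × {x1, x2, x3}, {96, 97, 98} × {x1, x2, x3}}; |τ_{X×Y}| = 70.

Enumerate products U × V with U ∈ τ_X, V ∈ τ_Y (deduplicated):
  ∅ × ∅ = {} (∅)
  {96} × {x2} = {(96,x2)}
  {97} × {x2} = {(97,x2)}
  {96} × {x1, x2} = {(96,x1), (96,x2)}
  {96} × {x2, x3} = {(96,x2), (96,x3)}
  {96, 97} × {x2} = {(96,x2), (97,x2)}
  {97} × {x1, x2} = {(97,x1), (97,x2)}
  {97} × {x2, x3} = {(97,x2), (97,x3)}
  {97, 98} × {x2} = {(97,x2), (98,x2)}
  {96} × {x1, x2, x3} = {(96,x1), (96,x2), (96,x3)}
  {96, 97, 98} × {x2} = {(96,x2), (97,x2), (98,x2)}
  {97} × {x1, x2, x3} = {(97,x1), (97,x2), (97,x3)}
  {96, 97} × {x1, x2} = {(96,x1), (96,x2), (97,x1), (97,x2)}
  {96, 97} × {x2, x3} = {(96,x2), (96,x3), (97,x2), (97,x3)}
  {97, 98} × {x1, x2} = {(97,x1), (97,x2), (98,x1), (98,x2)}
  {97, 98} × {x2, x3} = {(97,x2), (97,x3), (98,x2), (98,x3)}
  {96, 97} × {x1, x2, x3} = {(96,x1), (96,x2), (96,x3), (97,x1), (97,x2), (97,x3)}
  {96, 97, 98} × {x1, x2} = {(96,x1), (96,x2), (97,x1), (97,x2), (98,x1), (98,x2)}
  {96, 97, 98} × {x2, x3} = {(96,x2), (96,x3), (97,x2), (97,x3), (98,x2), (98,x3)}
  {97, 98} × {x1, x2, x3} = {(97,x1), (97,x2), (97,x3), (98,x1), (98,x2), (98,x3)}
  {96, 97, 98} × {x1, x2, x3} = {(96,x1), (96,x2), (96,x3), (97,x1), (97,x2), (97,x3), (98,x1), (98,x2), (98,x3)}
These 21 distinct sets form the basis B.
Close under arbitrary unions to get τ_{X×Y}; counting gives |τ_{X×Y}| = 70.


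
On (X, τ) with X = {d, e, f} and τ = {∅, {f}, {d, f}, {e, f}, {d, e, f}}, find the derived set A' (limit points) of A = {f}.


A' = {d, e}

For each x ∈ X, list the open sets U ∈ τ with x ∈ U, then check whether U ∩ (A ∖ {x}) ≠ ∅ for every such U.
  x = d: opens ∋ x are {d, f}, {d, e, f}; each meets A ∖ {d}, so x IS a limit point.
  x = e: opens ∋ x are {e, f}, {d, e, f}; each meets A ∖ {e}, so x IS a limit point.
  x = f: open {f} ∋ x has {f} ∩ (A ∖ {f}) = ∅, so x is NOT a limit point.
Collecting: A' = {d, e}.


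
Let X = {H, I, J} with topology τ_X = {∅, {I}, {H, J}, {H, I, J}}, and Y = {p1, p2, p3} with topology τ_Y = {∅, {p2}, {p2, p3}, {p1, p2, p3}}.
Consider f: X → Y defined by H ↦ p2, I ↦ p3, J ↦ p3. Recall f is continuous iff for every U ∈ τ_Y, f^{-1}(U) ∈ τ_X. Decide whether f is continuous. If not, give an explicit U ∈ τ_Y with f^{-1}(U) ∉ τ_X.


f is NOT continuous.

Compute f^{-1}(U) for each U ∈ τ_Y:
  U = ∅: f^{-1}(U) = ∅ ∈ τ_X ✓.
  U = {p2}: f^{-1}(U) = {H} ∉ τ_X ✗.
  U = {p2, p3}: f^{-1}(U) = {H, I, J} ∈ τ_X ✓.
  U = {p1, p2, p3}: f^{-1}(U) = {H, I, J} ∈ τ_X ✓.
Found U = {p2} with f^{-1}(U) = {H} not in τ_X. Therefore f is NOT continuous.


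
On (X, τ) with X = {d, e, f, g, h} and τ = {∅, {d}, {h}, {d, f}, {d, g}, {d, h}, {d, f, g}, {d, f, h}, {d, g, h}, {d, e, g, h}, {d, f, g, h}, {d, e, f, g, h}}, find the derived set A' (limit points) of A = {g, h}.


A' = {e}

For each x ∈ X, list the open sets U ∈ τ with x ∈ U, then check whether U ∩ (A ∖ {x}) ≠ ∅ for every such U.
  x = d: open {d} ∋ x has {d} ∩ (A ∖ {d}) = ∅, so x is NOT a limit point.
  x = e: opens ∋ x are {d, e, g, h}, {d, e, f, g, h}; each meets A ∖ {e}, so x IS a limit point.
  x = f: open {d, f} ∋ x has {d, f} ∩ (A ∖ {f}) = ∅, so x is NOT a limit point.
  x = g: open {d, g} ∋ x has {d, g} ∩ (A ∖ {g}) = ∅, so x is NOT a limit point.
  x = h: open {h} ∋ x has {h} ∩ (A ∖ {h}) = ∅, so x is NOT a limit point.
Collecting: A' = {e}.


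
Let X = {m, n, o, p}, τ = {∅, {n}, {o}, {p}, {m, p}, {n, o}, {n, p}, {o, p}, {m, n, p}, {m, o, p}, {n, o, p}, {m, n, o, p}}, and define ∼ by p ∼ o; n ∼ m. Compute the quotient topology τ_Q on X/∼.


X/∼ = {[m=n], [o=p]}; |τ_Q| = 3.

Equivalence classes: [m=n], [o=p].
Quotient map π: X → X/∼ sends m ↦ [m=n], n ↦ [m=n], o ↦ [o=p], p ↦ [o=p].
For each subset V ⊆ X/∼, compute π^{-1}(V) ⊆ X and check whether π^{-1}(V) ∈ τ. V is open in τ_Q iff π^{-1}(V) ∈ τ.
  V = {}: π^{-1}(V) = ∅ ∈ τ ✓.
  V = {[m=n]}: π^{-1}(V) = {m, n} ∉ τ ✗.
  V = {[o=p]}: π^{-1}(V) = {o, p} ∈ τ ✓.
  V = {[m=n], [o=p]}: π^{-1}(V) = {m, n, o, p} ∈ τ ✓.
Open sets in the quotient: τ_Q = {{}, {[o=p]}, {[m=n], [o=p]}} (3 elements).


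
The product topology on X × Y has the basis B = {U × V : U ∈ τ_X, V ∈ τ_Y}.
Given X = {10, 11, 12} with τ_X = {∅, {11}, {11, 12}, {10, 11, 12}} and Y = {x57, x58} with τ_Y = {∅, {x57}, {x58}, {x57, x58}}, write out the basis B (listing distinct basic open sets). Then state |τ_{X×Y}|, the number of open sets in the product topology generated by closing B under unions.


Basis B = {∅ × ∅, {11} × {x57}, {11} × {x58}, {11} × {x57, x58}, {11, 12} × {x57}, {11, 12} × {x58}, {10, 11, 12} × {x57}, {10, 11, 12} × {x58}, {11, 12} × {x57, x58}, {10, 11, 12} × {x57, x58}}; |τ_{X×Y}| = 16.

Enumerate products U × V with U ∈ τ_X, V ∈ τ_Y (deduplicated):
  ∅ × ∅ = {} (∅)
  {11} × {x57} = {(11,x57)}
  {11} × {x58} = {(11,x58)}
  {11} × {x57, x58} = {(11,x57), (11,x58)}
  {11, 12} × {x57} = {(11,x57), (12,x57)}
  {11, 12} × {x58} = {(11,x58), (12,x58)}
  {10, 11, 12} × {x57} = {(10,x57), (11,x57), (12,x57)}
  {10, 11, 12} × {x58} = {(10,x58), (11,x58), (12,x58)}
  {11, 12} × {x57, x58} = {(11,x57), (11,x58), (12,x57), (12,x58)}
  {10, 11, 12} × {x57, x58} = {(10,x57), (10,x58), (11,x57), (11,x58), (12,x57), (12,x58)}
These 10 distinct sets form the basis B.
Close under arbitrary unions to get τ_{X×Y}; counting gives |τ_{X×Y}| = 16.


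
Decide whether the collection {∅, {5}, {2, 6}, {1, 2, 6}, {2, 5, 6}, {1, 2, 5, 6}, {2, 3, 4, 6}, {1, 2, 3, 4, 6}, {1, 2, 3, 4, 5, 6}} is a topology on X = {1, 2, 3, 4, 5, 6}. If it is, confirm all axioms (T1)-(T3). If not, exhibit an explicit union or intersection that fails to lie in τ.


τ is NOT a topology on X.

Axiom (T1): ∅ ∈ τ? Yes; X ∈ τ? Yes.
Axiom (T2/T3): check pairwise unions and intersections of members of τ.
Counterexample for (T2): {5} ∪ {2, 3, 4, 6} = {2, 3, 4, 5, 6} ∉ τ. Therefore τ is NOT a topology.


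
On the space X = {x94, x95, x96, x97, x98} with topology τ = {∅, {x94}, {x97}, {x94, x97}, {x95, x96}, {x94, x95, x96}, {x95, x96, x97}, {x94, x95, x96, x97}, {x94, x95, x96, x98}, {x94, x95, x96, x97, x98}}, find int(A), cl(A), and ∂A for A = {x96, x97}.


int(A) = {x97}, cl(A) = {x95, x96, x97, x98}, ∂A = {x95, x96, x98}.

Closed sets in (X, τ) are complements of opens:
  closed(X, τ) = {∅, {x97}, {x98}, {x94, x98}, {x97, x98}, {x94, x97, x98}, {x95, x96, x98}, {x94, x95, x96, x98}, {x95, x96, x97, x98}, {x94, x95, x96, x97, x98}}.
int(A) = ⋃ {U ∈ τ : U ⊆ A}. Opens contained in A: ∅, {x97}.
Taking the union of these: int(A) = {x97}.
cl(A) = ⋂ {C closed : A ⊆ C}. Closed sets containing A: {x95, x96, x97, x98}, {x94, x95, x96, x97, x98}.
Intersecting these: cl(A) = {x95, x96, x97, x98}.
∂A = cl(A) ∖ int(A) = {x95, x96, x97, x98} ∖ {x97} = {x95, x96, x98}.


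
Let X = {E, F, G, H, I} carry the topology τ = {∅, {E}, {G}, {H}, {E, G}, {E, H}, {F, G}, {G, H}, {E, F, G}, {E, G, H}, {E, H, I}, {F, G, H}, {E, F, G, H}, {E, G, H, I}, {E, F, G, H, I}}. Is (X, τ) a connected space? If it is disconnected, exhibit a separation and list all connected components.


(X, τ) is disconnected; components = [{F, G}, {E, H, I}].

Find clopen sets (U ∈ τ with X ∖ U ∈ τ):
  U = ∅, X ∖ U = {E, F, G, H, I} — both open, so U is clopen.
  U = {F, G}, X ∖ U = {E, H, I} — both open, so U is clopen.
  U = {E, H, I}, X ∖ U = {F, G} — both open, so U is clopen.
  U = {E, F, G, H, I}, X ∖ U = ∅ — both open, so U is clopen.
Nontrivial clopen(s) exist: e.g. {E, H, I}. So (X, τ) is disconnected.
Compute connected components by grouping points that agree on all clopens:
  component: {F, G}
  component: {E, H, I}


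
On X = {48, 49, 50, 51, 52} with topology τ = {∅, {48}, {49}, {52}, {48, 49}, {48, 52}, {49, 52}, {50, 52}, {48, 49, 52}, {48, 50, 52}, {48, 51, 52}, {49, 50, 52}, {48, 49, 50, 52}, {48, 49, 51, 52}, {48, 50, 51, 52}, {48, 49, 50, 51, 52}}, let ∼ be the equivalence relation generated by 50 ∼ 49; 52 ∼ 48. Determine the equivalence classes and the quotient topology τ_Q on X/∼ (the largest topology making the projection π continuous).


X/∼ = {[48=52], [49=50], [51]}; |τ_Q| = 5.

Equivalence classes: [48=52], [49=50], [51].
Quotient map π: X → X/∼ sends 48 ↦ [48=52], 49 ↦ [49=50], 50 ↦ [49=50], 51 ↦ [51], 52 ↦ [48=52].
For each subset V ⊆ X/∼, compute π^{-1}(V) ⊆ X and check whether π^{-1}(V) ∈ τ. V is open in τ_Q iff π^{-1}(V) ∈ τ.
  V = {}: π^{-1}(V) = ∅ ∈ τ ✓.
  V = {[48=52]}: π^{-1}(V) = {48, 52} ∈ τ ✓.
  V = {[49=50]}: π^{-1}(V) = {49, 50} ∉ τ ✗.
  V = {[48=52], [49=50]}: π^{-1}(V) = {48, 49, 50, 52} ∈ τ ✓.
  V = {[51]}: π^{-1}(V) = {51} ∉ τ ✗.
  V = {[48=52], [51]}: π^{-1}(V) = {48, 51, 52} ∈ τ ✓.
  V = {[49=50], [51]}: π^{-1}(V) = {49, 50, 51} ∉ τ ✗.
  V = {[48=52], [49=50], [51]}: π^{-1}(V) = {48, 49, 50, 51, 52} ∈ τ ✓.
Open sets in the quotient: τ_Q = {{}, {[48=52]}, {[48=52], [49=50]}, {[48=52], [51]}, {[48=52], [49=50], [51]}} (5 elements).


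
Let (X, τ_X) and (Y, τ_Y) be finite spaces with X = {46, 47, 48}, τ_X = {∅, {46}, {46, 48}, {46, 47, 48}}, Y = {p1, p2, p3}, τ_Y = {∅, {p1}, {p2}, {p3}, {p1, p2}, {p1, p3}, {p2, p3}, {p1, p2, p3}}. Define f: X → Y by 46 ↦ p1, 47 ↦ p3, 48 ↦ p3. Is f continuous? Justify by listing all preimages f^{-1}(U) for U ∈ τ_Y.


f is NOT continuous.

Compute f^{-1}(U) for each U ∈ τ_Y:
  U = ∅: f^{-1}(U) = ∅ ∈ τ_X ✓.
  U = {p1}: f^{-1}(U) = {46} ∈ τ_X ✓.
  U = {p2}: f^{-1}(U) = ∅ ∈ τ_X ✓.
  U = {p3}: f^{-1}(U) = {47, 48} ∉ τ_X ✗.
  U = {p1, p2}: f^{-1}(U) = {46} ∈ τ_X ✓.
  U = {p1, p3}: f^{-1}(U) = {46, 47, 48} ∈ τ_X ✓.
  U = {p2, p3}: f^{-1}(U) = {47, 48} ∉ τ_X ✗.
  U = {p1, p2, p3}: f^{-1}(U) = {46, 47, 48} ∈ τ_X ✓.
Found U = {p3} with f^{-1}(U) = {47, 48} not in τ_X. Therefore f is NOT continuous.


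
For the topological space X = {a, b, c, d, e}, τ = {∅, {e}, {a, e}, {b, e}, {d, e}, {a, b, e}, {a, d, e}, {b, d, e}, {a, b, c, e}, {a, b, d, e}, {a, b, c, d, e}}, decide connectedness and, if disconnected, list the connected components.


(X, τ) is connected.

Find clopen sets (U ∈ τ with X ∖ U ∈ τ):
  U = ∅, X ∖ U = {a, b, c, d, e} — both open, so U is clopen.
  U = {a, b, c, d, e}, X ∖ U = ∅ — both open, so U is clopen.
Only trivial clopens (∅ and X) exist, so (X, τ) is connected.
Compute connected components by grouping points that agree on all clopens:
  component: {a, b, c, d, e}


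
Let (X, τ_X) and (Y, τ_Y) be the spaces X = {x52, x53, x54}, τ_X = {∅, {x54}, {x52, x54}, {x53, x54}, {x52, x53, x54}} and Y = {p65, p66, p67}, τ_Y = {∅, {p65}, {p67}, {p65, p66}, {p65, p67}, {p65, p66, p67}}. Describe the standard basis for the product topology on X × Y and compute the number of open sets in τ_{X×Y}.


Basis B = {∅ × ∅, {x54} × {p65}, {x54} × {p67}, {x52, x54} × {p65}, {x52, x54} × {p67}, {x53, x54} × {p65}, {x53, x54} × {p67}, {x54} × {p65, p66}, {x54} × {p65, p67}, {x52, x53, x54} × {p65}, {x52, x53, x54} × {p67}, {x54} × {p65, p66, p67}, {x52, x54} × {p65, p66}, {x52, x54} × {p65, p67}, {x53, x54} × {p65, p66}, {x53, x54} × {p65, p67}, {x52, x54} × {p65, p66, p67}, {x52, x53, x54} × {p65, p66}, {x52, x53, x54} × {p65, p67}, {x53, x54} × {p65, p66, p67}, {x52, x53, x54} × {p65, p66, p67}}; |τ_{X×Y}| = 70.

Enumerate products U × V with U ∈ τ_X, V ∈ τ_Y (deduplicated):
  ∅ × ∅ = {} (∅)
  {x54} × {p65} = {(x54,p65)}
  {x54} × {p67} = {(x54,p67)}
  {x52, x54} × {p65} = {(x52,p65), (x54,p65)}
  {x52, x54} × {p67} = {(x52,p67), (x54,p67)}
  {x53, x54} × {p65} = {(x53,p65), (x54,p65)}
  {x53, x54} × {p67} = {(x53,p67), (x54,p67)}
  {x54} × {p65, p66} = {(x54,p65), (x54,p66)}
  {x54} × {p65, p67} = {(x54,p65), (x54,p67)}
  {x52, x53, x54} × {p65} = {(x52,p65), (x53,p65), (x54,p65)}
  {x52, x53, x54} × {p67} = {(x52,p67), (x53,p67), (x54,p67)}
  {x54} × {p65, p66, p67} = {(x54,p65), (x54,p66), (x54,p67)}
  {x52, x54} × {p65, p66} = {(x52,p65), (x52,p66), (x54,p65), (x54,p66)}
  {x52, x54} × {p65, p67} = {(x52,p65), (x52,p67), (x54,p65), (x54,p67)}
  {x53, x54} × {p65, p66} = {(x53,p65), (x53,p66), (x54,p65), (x54,p66)}
  {x53, x54} × {p65, p67} = {(x53,p65), (x53,p67), (x54,p65), (x54,p67)}
  {x52, x54} × {p65, p66, p67} = {(x52,p65), (x52,p66), (x52,p67), (x54,p65), (x54,p66), (x54,p67)}
  {x52, x53, x54} × {p65, p66} = {(x52,p65), (x52,p66), (x53,p65), (x53,p66), (x54,p65), (x54,p66)}
  {x52, x53, x54} × {p65, p67} = {(x52,p65), (x52,p67), (x53,p65), (x53,p67), (x54,p65), (x54,p67)}
  {x53, x54} × {p65, p66, p67} = {(x53,p65), (x53,p66), (x53,p67), (x54,p65), (x54,p66), (x54,p67)}
  {x52, x53, x54} × {p65, p66, p67} = {(x52,p65), (x52,p66), (x52,p67), (x53,p65), (x53,p66), (x53,p67), (x54,p65), (x54,p66), (x54,p67)}
These 21 distinct sets form the basis B.
Close under arbitrary unions to get τ_{X×Y}; counting gives |τ_{X×Y}| = 70.


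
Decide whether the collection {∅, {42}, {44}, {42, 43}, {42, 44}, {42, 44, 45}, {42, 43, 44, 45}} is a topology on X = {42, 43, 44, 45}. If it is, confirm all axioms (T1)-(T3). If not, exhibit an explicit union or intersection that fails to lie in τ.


τ is NOT a topology on X.

Axiom (T1): ∅ ∈ τ? Yes; X ∈ τ? Yes.
Axiom (T2/T3): check pairwise unions and intersections of members of τ.
Counterexample for (T2): {44} ∪ {42, 43} = {42, 43, 44} ∉ τ. Therefore τ is NOT a topology.


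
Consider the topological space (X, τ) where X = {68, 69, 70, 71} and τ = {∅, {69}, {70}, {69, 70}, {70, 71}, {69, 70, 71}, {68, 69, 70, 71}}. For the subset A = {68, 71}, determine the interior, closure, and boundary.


int(A) = ∅, cl(A) = {68, 71}, ∂A = {68, 71}.

Closed sets in (X, τ) are complements of opens:
  closed(X, τ) = {∅, {68}, {68, 69}, {68, 71}, {68, 69, 71}, {68, 70, 71}, {68, 69, 70, 71}}.
int(A) = ⋃ {U ∈ τ : U ⊆ A}. Opens contained in A: ∅.
Taking the union of these: int(A) = ∅.
cl(A) = ⋂ {C closed : A ⊆ C}. Closed sets containing A: {68, 71}, {68, 69, 71}, {68, 70, 71}, {68, 69, 70, 71}.
Intersecting these: cl(A) = {68, 71}.
∂A = cl(A) ∖ int(A) = {68, 71} ∖ ∅ = {68, 71}.


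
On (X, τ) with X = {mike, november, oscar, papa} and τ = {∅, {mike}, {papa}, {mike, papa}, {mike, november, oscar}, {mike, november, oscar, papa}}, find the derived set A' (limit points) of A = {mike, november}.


A' = {november, oscar}

For each x ∈ X, list the open sets U ∈ τ with x ∈ U, then check whether U ∩ (A ∖ {x}) ≠ ∅ for every such U.
  x = mike: open {mike} ∋ x has {mike} ∩ (A ∖ {mike}) = ∅, so x is NOT a limit point.
  x = november: opens ∋ x are {mike, november, oscar}, {mike, november, oscar, papa}; each meets A ∖ {november}, so x IS a limit point.
  x = oscar: opens ∋ x are {mike, november, oscar}, {mike, november, oscar, papa}; each meets A ∖ {oscar}, so x IS a limit point.
  x = papa: open {papa} ∋ x has {papa} ∩ (A ∖ {papa}) = ∅, so x is NOT a limit point.
Collecting: A' = {november, oscar}.


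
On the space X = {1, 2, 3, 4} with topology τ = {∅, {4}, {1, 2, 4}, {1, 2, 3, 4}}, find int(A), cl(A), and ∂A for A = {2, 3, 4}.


int(A) = {4}, cl(A) = {1, 2, 3, 4}, ∂A = {1, 2, 3}.

Closed sets in (X, τ) are complements of opens:
  closed(X, τ) = {∅, {3}, {1, 2, 3}, {1, 2, 3, 4}}.
int(A) = ⋃ {U ∈ τ : U ⊆ A}. Opens contained in A: ∅, {4}.
Taking the union of these: int(A) = {4}.
cl(A) = ⋂ {C closed : A ⊆ C}. Closed sets containing A: {1, 2, 3, 4}.
Intersecting these: cl(A) = {1, 2, 3, 4}.
∂A = cl(A) ∖ int(A) = {1, 2, 3, 4} ∖ {4} = {1, 2, 3}.


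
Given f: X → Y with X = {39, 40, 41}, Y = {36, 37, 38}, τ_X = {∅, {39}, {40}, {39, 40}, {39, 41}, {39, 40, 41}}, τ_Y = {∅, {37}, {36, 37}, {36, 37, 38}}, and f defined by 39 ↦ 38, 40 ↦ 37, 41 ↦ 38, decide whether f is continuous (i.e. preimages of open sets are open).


f IS continuous.

Compute f^{-1}(U) for each U ∈ τ_Y:
  U = ∅: f^{-1}(U) = ∅ ∈ τ_X ✓.
  U = {37}: f^{-1}(U) = {40} ∈ τ_X ✓.
  U = {36, 37}: f^{-1}(U) = {40} ∈ τ_X ✓.
  U = {36, 37, 38}: f^{-1}(U) = {39, 40, 41} ∈ τ_X ✓.
Every preimage lies in τ_X, so f IS continuous.


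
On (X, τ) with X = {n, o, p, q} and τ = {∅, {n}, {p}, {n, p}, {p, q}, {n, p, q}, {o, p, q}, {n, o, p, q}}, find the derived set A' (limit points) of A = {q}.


A' = {o}

For each x ∈ X, list the open sets U ∈ τ with x ∈ U, then check whether U ∩ (A ∖ {x}) ≠ ∅ for every such U.
  x = n: open {n} ∋ x has {n} ∩ (A ∖ {n}) = ∅, so x is NOT a limit point.
  x = o: opens ∋ x are {o, p, q}, {n, o, p, q}; each meets A ∖ {o}, so x IS a limit point.
  x = p: open {p} ∋ x has {p} ∩ (A ∖ {p}) = ∅, so x is NOT a limit point.
  x = q: open {p, q} ∋ x has {p, q} ∩ (A ∖ {q}) = ∅, so x is NOT a limit point.
Collecting: A' = {o}.


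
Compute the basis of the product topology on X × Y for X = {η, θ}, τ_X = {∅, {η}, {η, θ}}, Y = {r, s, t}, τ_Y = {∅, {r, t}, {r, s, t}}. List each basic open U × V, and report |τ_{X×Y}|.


Basis B = {∅ × ∅, {η} × {r, t}, {η} × {r, s, t}, {η, θ} × {r, t}, {η, θ} × {r, s, t}}; |τ_{X×Y}| = 6.

Enumerate products U × V with U ∈ τ_X, V ∈ τ_Y (deduplicated):
  ∅ × ∅ = {} (∅)
  {η} × {r, t} = {(η,r), (η,t)}
  {η} × {r, s, t} = {(η,r), (η,s), (η,t)}
  {η, θ} × {r, t} = {(η,r), (η,t), (θ,r), (θ,t)}
  {η, θ} × {r, s, t} = {(η,r), (η,s), (η,t), (θ,r), (θ,s), (θ,t)}
These 5 distinct sets form the basis B.
Close under arbitrary unions to get τ_{X×Y}; counting gives |τ_{X×Y}| = 6.


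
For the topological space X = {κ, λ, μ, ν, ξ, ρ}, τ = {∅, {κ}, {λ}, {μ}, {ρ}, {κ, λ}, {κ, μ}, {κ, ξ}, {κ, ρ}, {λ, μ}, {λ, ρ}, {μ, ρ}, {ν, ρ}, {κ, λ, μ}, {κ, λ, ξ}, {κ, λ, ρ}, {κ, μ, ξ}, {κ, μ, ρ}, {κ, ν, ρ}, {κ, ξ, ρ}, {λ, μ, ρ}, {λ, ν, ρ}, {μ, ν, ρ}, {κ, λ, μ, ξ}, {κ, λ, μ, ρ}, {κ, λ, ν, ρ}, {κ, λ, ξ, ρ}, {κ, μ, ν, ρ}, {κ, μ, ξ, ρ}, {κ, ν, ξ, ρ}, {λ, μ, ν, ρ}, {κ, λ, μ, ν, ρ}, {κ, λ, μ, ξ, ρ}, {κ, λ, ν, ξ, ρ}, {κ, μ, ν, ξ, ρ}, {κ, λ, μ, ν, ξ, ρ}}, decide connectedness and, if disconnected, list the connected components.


(X, τ) is disconnected; components = [{λ}, {μ}, {κ, ξ}, {ν, ρ}].

Find clopen sets (U ∈ τ with X ∖ U ∈ τ):
  U = ∅, X ∖ U = {κ, λ, μ, ν, ξ, ρ} — both open, so U is clopen.
  U = {λ}, X ∖ U = {κ, μ, ν, ξ, ρ} — both open, so U is clopen.
  U = {μ}, X ∖ U = {κ, λ, ν, ξ, ρ} — both open, so U is clopen.
  U = {κ, ξ}, X ∖ U = {λ, μ, ν, ρ} — both open, so U is clopen.
  U = {λ, μ}, X ∖ U = {κ, ν, ξ, ρ} — both open, so U is clopen.
  U = {ν, ρ}, X ∖ U = {κ, λ, μ, ξ} — both open, so U is clopen.
  U = {κ, λ, ξ}, X ∖ U = {μ, ν, ρ} — both open, so U is clopen.
  U = {κ, μ, ξ}, X ∖ U = {λ, ν, ρ} — both open, so U is clopen.
  U = {λ, ν, ρ}, X ∖ U = {κ, μ, ξ} — both open, so U is clopen.
  U = {μ, ν, ρ}, X ∖ U = {κ, λ, ξ} — both open, so U is clopen.
  U = {κ, λ, μ, ξ}, X ∖ U = {ν, ρ} — both open, so U is clopen.
  U = {κ, ν, ξ, ρ}, X ∖ U = {λ, μ} — both open, so U is clopen.
  U = {λ, μ, ν, ρ}, X ∖ U = {κ, ξ} — both open, so U is clopen.
  U = {κ, λ, ν, ξ, ρ}, X ∖ U = {μ} — both open, so U is clopen.
  U = {κ, μ, ν, ξ, ρ}, X ∖ U = {λ} — both open, so U is clopen.
  U = {κ, λ, μ, ν, ξ, ρ}, X ∖ U = ∅ — both open, so U is clopen.
Nontrivial clopen(s) exist: e.g. {λ, ν, ρ}. So (X, τ) is disconnected.
Compute connected components by grouping points that agree on all clopens:
  component: {λ}
  component: {μ}
  component: {κ, ξ}
  component: {ν, ρ}


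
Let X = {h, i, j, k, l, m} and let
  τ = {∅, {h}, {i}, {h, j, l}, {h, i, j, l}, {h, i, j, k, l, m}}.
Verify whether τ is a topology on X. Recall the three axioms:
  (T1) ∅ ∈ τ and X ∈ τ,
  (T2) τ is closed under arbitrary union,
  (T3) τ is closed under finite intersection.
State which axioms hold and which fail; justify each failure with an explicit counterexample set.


τ is NOT a topology on X.

Axiom (T1): ∅ ∈ τ? Yes; X ∈ τ? Yes.
Axiom (T2/T3): check pairwise unions and intersections of members of τ.
Counterexample for (T2): {h} ∪ {i} = {h, i} ∉ τ. Therefore τ is NOT a topology.


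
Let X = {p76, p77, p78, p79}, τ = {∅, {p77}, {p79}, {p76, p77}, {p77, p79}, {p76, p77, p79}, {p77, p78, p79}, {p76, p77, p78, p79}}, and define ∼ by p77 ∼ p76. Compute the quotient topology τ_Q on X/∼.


X/∼ = {[p76=p77], [p78], [p79]}; |τ_Q| = 5.

Equivalence classes: [p76=p77], [p78], [p79].
Quotient map π: X → X/∼ sends p76 ↦ [p76=p77], p77 ↦ [p76=p77], p78 ↦ [p78], p79 ↦ [p79].
For each subset V ⊆ X/∼, compute π^{-1}(V) ⊆ X and check whether π^{-1}(V) ∈ τ. V is open in τ_Q iff π^{-1}(V) ∈ τ.
  V = {}: π^{-1}(V) = ∅ ∈ τ ✓.
  V = {[p76=p77]}: π^{-1}(V) = {p76, p77} ∈ τ ✓.
  V = {[p78]}: π^{-1}(V) = {p78} ∉ τ ✗.
  V = {[p76=p77], [p78]}: π^{-1}(V) = {p76, p77, p78} ∉ τ ✗.
  V = {[p79]}: π^{-1}(V) = {p79} ∈ τ ✓.
  V = {[p76=p77], [p79]}: π^{-1}(V) = {p76, p77, p79} ∈ τ ✓.
  V = {[p78], [p79]}: π^{-1}(V) = {p78, p79} ∉ τ ✗.
  V = {[p76=p77], [p78], [p79]}: π^{-1}(V) = {p76, p77, p78, p79} ∈ τ ✓.
Open sets in the quotient: τ_Q = {{}, {[p76=p77]}, {[p79]}, {[p76=p77], [p79]}, {[p76=p77], [p78], [p79]}} (5 elements).


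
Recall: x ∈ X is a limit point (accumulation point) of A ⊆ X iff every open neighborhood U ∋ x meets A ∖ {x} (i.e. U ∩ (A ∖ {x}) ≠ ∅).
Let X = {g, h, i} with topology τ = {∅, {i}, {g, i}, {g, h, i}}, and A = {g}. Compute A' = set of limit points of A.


A' = {h}

For each x ∈ X, list the open sets U ∈ τ with x ∈ U, then check whether U ∩ (A ∖ {x}) ≠ ∅ for every such U.
  x = g: open {g, i} ∋ x has {g, i} ∩ (A ∖ {g}) = ∅, so x is NOT a limit point.
  x = h: opens ∋ x are {g, h, i}; each meets A ∖ {h}, so x IS a limit point.
  x = i: open {i} ∋ x has {i} ∩ (A ∖ {i}) = ∅, so x is NOT a limit point.
Collecting: A' = {h}.


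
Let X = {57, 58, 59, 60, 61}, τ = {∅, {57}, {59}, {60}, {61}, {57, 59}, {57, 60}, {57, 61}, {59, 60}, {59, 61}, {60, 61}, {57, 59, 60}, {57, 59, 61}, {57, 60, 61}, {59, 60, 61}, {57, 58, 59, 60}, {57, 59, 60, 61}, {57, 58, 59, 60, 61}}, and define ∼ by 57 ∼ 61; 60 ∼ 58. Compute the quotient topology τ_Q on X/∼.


X/∼ = {[57=61], [58=60], [59]}; |τ_Q| = 5.

Equivalence classes: [57=61], [58=60], [59].
Quotient map π: X → X/∼ sends 57 ↦ [57=61], 58 ↦ [58=60], 59 ↦ [59], 60 ↦ [58=60], 61 ↦ [57=61].
For each subset V ⊆ X/∼, compute π^{-1}(V) ⊆ X and check whether π^{-1}(V) ∈ τ. V is open in τ_Q iff π^{-1}(V) ∈ τ.
  V = {}: π^{-1}(V) = ∅ ∈ τ ✓.
  V = {[57=61]}: π^{-1}(V) = {57, 61} ∈ τ ✓.
  V = {[58=60]}: π^{-1}(V) = {58, 60} ∉ τ ✗.
  V = {[57=61], [58=60]}: π^{-1}(V) = {57, 58, 60, 61} ∉ τ ✗.
  V = {[59]}: π^{-1}(V) = {59} ∈ τ ✓.
  V = {[57=61], [59]}: π^{-1}(V) = {57, 59, 61} ∈ τ ✓.
  V = {[58=60], [59]}: π^{-1}(V) = {58, 59, 60} ∉ τ ✗.
  V = {[57=61], [58=60], [59]}: π^{-1}(V) = {57, 58, 59, 60, 61} ∈ τ ✓.
Open sets in the quotient: τ_Q = {{}, {[57=61]}, {[59]}, {[57=61], [59]}, {[57=61], [58=60], [59]}} (5 elements).


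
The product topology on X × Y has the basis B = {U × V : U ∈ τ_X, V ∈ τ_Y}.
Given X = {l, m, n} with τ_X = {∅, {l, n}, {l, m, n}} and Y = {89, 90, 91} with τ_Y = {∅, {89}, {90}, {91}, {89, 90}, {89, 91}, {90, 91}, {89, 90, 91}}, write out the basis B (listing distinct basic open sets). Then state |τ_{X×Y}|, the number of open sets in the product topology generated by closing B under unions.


Basis B = {∅ × ∅, {l, n} × {89}, {l, n} × {90}, {l, n} × {91}, {l, m, n} × {89}, {l, m, n} × {90}, {l, m, n} × {91}, {l, n} × {89, 90}, {l, n} × {89, 91}, {l, n} × {90, 91}, {l, n} × {89, 90, 91}, {l, m, n} × {89, 90}, {l, m, n} × {89, 91}, {l, m, n} × {90, 91}, {l, m, n} × {89, 90, 91}}; |τ_{X×Y}| = 27.

Enumerate products U × V with U ∈ τ_X, V ∈ τ_Y (deduplicated):
  ∅ × ∅ = {} (∅)
  {l, n} × {89} = {(l,89), (n,89)}
  {l, n} × {90} = {(l,90), (n,90)}
  {l, n} × {91} = {(l,91), (n,91)}
  {l, m, n} × {89} = {(l,89), (m,89), (n,89)}
  {l, m, n} × {90} = {(l,90), (m,90), (n,90)}
  {l, m, n} × {91} = {(l,91), (m,91), (n,91)}
  {l, n} × {89, 90} = {(l,89), (l,90), (n,89), (n,90)}
  {l, n} × {89, 91} = {(l,89), (l,91), (n,89), (n,91)}
  {l, n} × {90, 91} = {(l,90), (l,91), (n,90), (n,91)}
  {l, n} × {89, 90, 91} = {(l,89), (l,90), (l,91), (n,89), (n,90), (n,91)}
  {l, m, n} × {89, 90} = {(l,89), (l,90), (m,89), (m,90), (n,89), (n,90)}
  {l, m, n} × {89, 91} = {(l,89), (l,91), (m,89), (m,91), (n,89), (n,91)}
  {l, m, n} × {90, 91} = {(l,90), (l,91), (m,90), (m,91), (n,90), (n,91)}
  {l, m, n} × {89, 90, 91} = {(l,89), (l,90), (l,91), (m,89), (m,90), (m,91), (n,89), (n,90), (n,91)}
These 15 distinct sets form the basis B.
Close under arbitrary unions to get τ_{X×Y}; counting gives |τ_{X×Y}| = 27.


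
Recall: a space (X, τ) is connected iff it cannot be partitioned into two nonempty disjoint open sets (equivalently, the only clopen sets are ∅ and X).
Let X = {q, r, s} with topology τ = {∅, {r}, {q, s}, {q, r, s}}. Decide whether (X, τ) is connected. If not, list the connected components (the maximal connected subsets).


(X, τ) is disconnected; components = [{r}, {q, s}].

Find clopen sets (U ∈ τ with X ∖ U ∈ τ):
  U = ∅, X ∖ U = {q, r, s} — both open, so U is clopen.
  U = {r}, X ∖ U = {q, s} — both open, so U is clopen.
  U = {q, s}, X ∖ U = {r} — both open, so U is clopen.
  U = {q, r, s}, X ∖ U = ∅ — both open, so U is clopen.
Nontrivial clopen(s) exist: e.g. {q, s}. So (X, τ) is disconnected.
Compute connected components by grouping points that agree on all clopens:
  component: {r}
  component: {q, s}


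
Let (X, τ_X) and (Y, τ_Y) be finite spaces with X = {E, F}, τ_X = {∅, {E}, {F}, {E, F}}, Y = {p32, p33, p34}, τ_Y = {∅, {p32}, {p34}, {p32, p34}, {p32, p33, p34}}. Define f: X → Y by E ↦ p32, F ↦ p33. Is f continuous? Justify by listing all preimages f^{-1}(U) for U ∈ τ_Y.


f IS continuous.

Compute f^{-1}(U) for each U ∈ τ_Y:
  U = ∅: f^{-1}(U) = ∅ ∈ τ_X ✓.
  U = {p32}: f^{-1}(U) = {E} ∈ τ_X ✓.
  U = {p34}: f^{-1}(U) = ∅ ∈ τ_X ✓.
  U = {p32, p34}: f^{-1}(U) = {E} ∈ τ_X ✓.
  U = {p32, p33, p34}: f^{-1}(U) = {E, F} ∈ τ_X ✓.
Every preimage lies in τ_X, so f IS continuous.


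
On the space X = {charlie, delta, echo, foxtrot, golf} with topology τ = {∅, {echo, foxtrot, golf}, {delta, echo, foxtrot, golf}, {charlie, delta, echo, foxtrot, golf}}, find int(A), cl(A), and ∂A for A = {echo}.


int(A) = ∅, cl(A) = {charlie, delta, echo, foxtrot, golf}, ∂A = {charlie, delta, echo, foxtrot, golf}.

Closed sets in (X, τ) are complements of opens:
  closed(X, τ) = {∅, {charlie}, {charlie, delta}, {charlie, delta, echo, foxtrot, golf}}.
int(A) = ⋃ {U ∈ τ : U ⊆ A}. Opens contained in A: ∅.
Taking the union of these: int(A) = ∅.
cl(A) = ⋂ {C closed : A ⊆ C}. Closed sets containing A: {charlie, delta, echo, foxtrot, golf}.
Intersecting these: cl(A) = {charlie, delta, echo, foxtrot, golf}.
∂A = cl(A) ∖ int(A) = {charlie, delta, echo, foxtrot, golf} ∖ ∅ = {charlie, delta, echo, foxtrot, golf}.


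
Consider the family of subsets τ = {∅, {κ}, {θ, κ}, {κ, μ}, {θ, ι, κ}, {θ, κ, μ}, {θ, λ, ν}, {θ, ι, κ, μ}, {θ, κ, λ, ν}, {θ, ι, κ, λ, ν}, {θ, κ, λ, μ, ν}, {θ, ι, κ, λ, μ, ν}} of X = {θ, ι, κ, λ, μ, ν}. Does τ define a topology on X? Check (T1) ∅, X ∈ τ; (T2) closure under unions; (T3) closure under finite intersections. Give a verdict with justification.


τ is NOT a topology on X.

Axiom (T1): ∅ ∈ τ? Yes; X ∈ τ? Yes.
Axiom (T2/T3): check pairwise unions and intersections of members of τ.
Counterexample for (T3): {θ, κ} ∩ {θ, λ, ν} = {θ} ∉ τ. Therefore τ is NOT a topology.


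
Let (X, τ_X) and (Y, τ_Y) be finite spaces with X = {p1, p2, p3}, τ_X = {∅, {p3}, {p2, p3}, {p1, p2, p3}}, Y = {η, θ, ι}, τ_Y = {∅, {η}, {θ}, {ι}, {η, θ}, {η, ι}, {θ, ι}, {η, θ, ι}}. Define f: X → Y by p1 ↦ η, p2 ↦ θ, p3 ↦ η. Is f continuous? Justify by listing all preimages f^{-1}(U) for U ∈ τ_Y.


f is NOT continuous.

Compute f^{-1}(U) for each U ∈ τ_Y:
  U = ∅: f^{-1}(U) = ∅ ∈ τ_X ✓.
  U = {η}: f^{-1}(U) = {p1, p3} ∉ τ_X ✗.
  U = {θ}: f^{-1}(U) = {p2} ∉ τ_X ✗.
  U = {ι}: f^{-1}(U) = ∅ ∈ τ_X ✓.
  U = {η, θ}: f^{-1}(U) = {p1, p2, p3} ∈ τ_X ✓.
  U = {η, ι}: f^{-1}(U) = {p1, p3} ∉ τ_X ✗.
  U = {θ, ι}: f^{-1}(U) = {p2} ∉ τ_X ✗.
  U = {η, θ, ι}: f^{-1}(U) = {p1, p2, p3} ∈ τ_X ✓.
Found U = {η} with f^{-1}(U) = {p1, p3} not in τ_X. Therefore f is NOT continuous.


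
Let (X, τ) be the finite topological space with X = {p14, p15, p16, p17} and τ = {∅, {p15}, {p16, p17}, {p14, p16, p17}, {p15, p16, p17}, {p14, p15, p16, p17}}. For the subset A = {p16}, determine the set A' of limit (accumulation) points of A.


A' = {p14, p17}

For each x ∈ X, list the open sets U ∈ τ with x ∈ U, then check whether U ∩ (A ∖ {x}) ≠ ∅ for every such U.
  x = p14: opens ∋ x are {p14, p16, p17}, {p14, p15, p16, p17}; each meets A ∖ {p14}, so x IS a limit point.
  x = p15: open {p15} ∋ x has {p15} ∩ (A ∖ {p15}) = ∅, so x is NOT a limit point.
  x = p16: open {p16, p17} ∋ x has {p16, p17} ∩ (A ∖ {p16}) = ∅, so x is NOT a limit point.
  x = p17: opens ∋ x are {p16, p17}, {p14, p16, p17}, {p15, p16, p17}, {p14, p15, p16, p17}; each meets A ∖ {p17}, so x IS a limit point.
Collecting: A' = {p14, p17}.


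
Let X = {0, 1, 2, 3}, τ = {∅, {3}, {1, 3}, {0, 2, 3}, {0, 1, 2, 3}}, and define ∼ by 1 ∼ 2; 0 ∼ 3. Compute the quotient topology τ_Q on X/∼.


X/∼ = {[0=3], [1=2]}; |τ_Q| = 2.

Equivalence classes: [0=3], [1=2].
Quotient map π: X → X/∼ sends 0 ↦ [0=3], 1 ↦ [1=2], 2 ↦ [1=2], 3 ↦ [0=3].
For each subset V ⊆ X/∼, compute π^{-1}(V) ⊆ X and check whether π^{-1}(V) ∈ τ. V is open in τ_Q iff π^{-1}(V) ∈ τ.
  V = {}: π^{-1}(V) = ∅ ∈ τ ✓.
  V = {[0=3]}: π^{-1}(V) = {0, 3} ∉ τ ✗.
  V = {[1=2]}: π^{-1}(V) = {1, 2} ∉ τ ✗.
  V = {[0=3], [1=2]}: π^{-1}(V) = {0, 1, 2, 3} ∈ τ ✓.
Open sets in the quotient: τ_Q = {{}, {[0=3], [1=2]}} (2 elements).


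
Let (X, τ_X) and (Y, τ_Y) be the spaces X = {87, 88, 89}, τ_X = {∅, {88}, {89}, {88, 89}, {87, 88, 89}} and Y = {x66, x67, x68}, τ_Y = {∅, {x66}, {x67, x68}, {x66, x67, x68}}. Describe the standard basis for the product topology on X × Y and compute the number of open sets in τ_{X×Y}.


Basis B = {∅ × ∅, {88} × {x66}, {89} × {x66}, {88, 89} × {x66}, {88} × {x67, x68}, {89} × {x67, x68}, {87, 88, 89} × {x66}, {88} × {x66, x67, x68}, {89} × {x66, x67, x68}, {88, 89} × {x67, x68}, {87, 88, 89} × {x67, x68}, {88, 89} × {x66, x67, x68}, {87, 88, 89} × {x66, x67, x68}}; |τ_{X×Y}| = 25.

Enumerate products U × V with U ∈ τ_X, V ∈ τ_Y (deduplicated):
  ∅ × ∅ = {} (∅)
  {88} × {x66} = {(88,x66)}
  {89} × {x66} = {(89,x66)}
  {88, 89} × {x66} = {(88,x66), (89,x66)}
  {88} × {x67, x68} = {(88,x67), (88,x68)}
  {89} × {x67, x68} = {(89,x67), (89,x68)}
  {87, 88, 89} × {x66} = {(87,x66), (88,x66), (89,x66)}
  {88} × {x66, x67, x68} = {(88,x66), (88,x67), (88,x68)}
  {89} × {x66, x67, x68} = {(89,x66), (89,x67), (89,x68)}
  {88, 89} × {x67, x68} = {(88,x67), (88,x68), (89,x67), (89,x68)}
  {87, 88, 89} × {x67, x68} = {(87,x67), (87,x68), (88,x67), (88,x68), (89,x67), (89,x68)}
  {88, 89} × {x66, x67, x68} = {(88,x66), (88,x67), (88,x68), (89,x66), (89,x67), (89,x68)}
  {87, 88, 89} × {x66, x67, x68} = {(87,x66), (87,x67), (87,x68), (88,x66), (88,x67), (88,x68), (89,x66), (89,x67), (89,x68)}
These 13 distinct sets form the basis B.
Close under arbitrary unions to get τ_{X×Y}; counting gives |τ_{X×Y}| = 25.


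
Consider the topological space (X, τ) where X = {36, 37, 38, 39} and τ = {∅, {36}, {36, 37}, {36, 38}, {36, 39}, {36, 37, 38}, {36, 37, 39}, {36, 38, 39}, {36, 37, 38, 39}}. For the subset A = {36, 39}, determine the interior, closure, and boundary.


int(A) = {36, 39}, cl(A) = {36, 37, 38, 39}, ∂A = {37, 38}.

Closed sets in (X, τ) are complements of opens:
  closed(X, τ) = {∅, {37}, {38}, {39}, {37, 38}, {37, 39}, {38, 39}, {37, 38, 39}, {36, 37, 38, 39}}.
int(A) = ⋃ {U ∈ τ : U ⊆ A}. Opens contained in A: ∅, {36}, {36, 39}.
Taking the union of these: int(A) = {36, 39}.
cl(A) = ⋂ {C closed : A ⊆ C}. Closed sets containing A: {36, 37, 38, 39}.
Intersecting these: cl(A) = {36, 37, 38, 39}.
∂A = cl(A) ∖ int(A) = {36, 37, 38, 39} ∖ {36, 39} = {37, 38}.


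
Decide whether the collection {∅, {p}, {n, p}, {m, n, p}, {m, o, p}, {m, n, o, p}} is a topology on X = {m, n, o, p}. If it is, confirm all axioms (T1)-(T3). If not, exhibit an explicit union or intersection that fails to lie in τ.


τ is NOT a topology on X.

Axiom (T1): ∅ ∈ τ? Yes; X ∈ τ? Yes.
Axiom (T2/T3): check pairwise unions and intersections of members of τ.
Counterexample for (T3): {m, n, p} ∩ {m, o, p} = {m, p} ∉ τ. Therefore τ is NOT a topology.


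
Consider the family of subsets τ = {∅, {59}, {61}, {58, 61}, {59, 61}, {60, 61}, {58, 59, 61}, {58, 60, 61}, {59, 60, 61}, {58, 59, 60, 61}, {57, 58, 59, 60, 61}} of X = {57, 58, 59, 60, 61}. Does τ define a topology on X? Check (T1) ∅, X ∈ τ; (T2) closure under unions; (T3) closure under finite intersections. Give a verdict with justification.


τ IS a topology on X.

Axiom (T1): ∅ ∈ τ? Yes; X ∈ τ? Yes.
Axiom (T2/T3): check pairwise unions and intersections of members of τ.
All pairwise intersections and unions checked — each lies in τ. Therefore τ satisfies (T1), (T2), (T3): it IS a topology on X.


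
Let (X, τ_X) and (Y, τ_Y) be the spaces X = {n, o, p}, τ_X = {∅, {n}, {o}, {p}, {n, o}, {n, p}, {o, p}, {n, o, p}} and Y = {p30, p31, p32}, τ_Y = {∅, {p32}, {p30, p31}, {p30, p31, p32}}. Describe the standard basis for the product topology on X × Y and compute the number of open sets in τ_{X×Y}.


Basis B = {∅ × ∅, {n} × {p32}, {o} × {p32}, {p} × {p32}, {n} × {p30, p31}, {n, o} × {p32}, {n, p} × {p32}, {o} × {p30, p31}, {o, p} × {p32}, {p} × {p30, p31}, {n} × {p30, p31, p32}, {n, o, p} × {p32}, {o} × {p30, p31, p32}, {p} × {p30, p31, p32}, {n, o} × {p30, p31}, {n, p} × {p30, p31}, {o, p} × {p30, p31}, {n, o} × {p30, p31, p32}, {n, p} × {p30, p31, p32}, {n, o, p} × {p30, p31}, {o, p} × {p30, p31, p32}, {n, o, p} × {p30, p31, p32}}; |τ_{X×Y}| = 64.

Enumerate products U × V with U ∈ τ_X, V ∈ τ_Y (deduplicated):
  ∅ × ∅ = {} (∅)
  {n} × {p32} = {(n,p32)}
  {o} × {p32} = {(o,p32)}
  {p} × {p32} = {(p,p32)}
  {n} × {p30, p31} = {(n,p30), (n,p31)}
  {n, o} × {p32} = {(n,p32), (o,p32)}
  {n, p} × {p32} = {(n,p32), (p,p32)}
  {o} × {p30, p31} = {(o,p30), (o,p31)}
  {o, p} × {p32} = {(o,p32), (p,p32)}
  {p} × {p30, p31} = {(p,p30), (p,p31)}
  {n} × {p30, p31, p32} = {(n,p30), (n,p31), (n,p32)}
  {n, o, p} × {p32} = {(n,p32), (o,p32), (p,p32)}
  {o} × {p30, p31, p32} = {(o,p30), (o,p31), (o,p32)}
  {p} × {p30, p31, p32} = {(p,p30), (p,p31), (p,p32)}
  {n, o} × {p30, p31} = {(n,p30), (n,p31), (o,p30), (o,p31)}
  {n, p} × {p30, p31} = {(n,p30), (n,p31), (p,p30), (p,p31)}
  {o, p} × {p30, p31} = {(o,p30), (o,p31), (p,p30), (p,p31)}
  {n, o} × {p30, p31, p32} = {(n,p30), (n,p31), (n,p32), (o,p30), (o,p31), (o,p32)}
  {n, p} × {p30, p31, p32} = {(n,p30), (n,p31), (n,p32), (p,p30), (p,p31), (p,p32)}
  {n, o, p} × {p30, p31} = {(n,p30), (n,p31), (o,p30), (o,p31), (p,p30), (p,p31)}
  {o, p} × {p30, p31, p32} = {(o,p30), (o,p31), (o,p32), (p,p30), (p,p31), (p,p32)}
  {n, o, p} × {p30, p31, p32} = {(n,p30), (n,p31), (n,p32), (o,p30), (o,p31), (o,p32), (p,p30), (p,p31), (p,p32)}
These 22 distinct sets form the basis B.
Close under arbitrary unions to get τ_{X×Y}; counting gives |τ_{X×Y}| = 64.
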